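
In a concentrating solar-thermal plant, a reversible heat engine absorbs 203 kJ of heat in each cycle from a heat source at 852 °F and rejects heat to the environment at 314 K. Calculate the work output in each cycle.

T_H = 852 °F → (852 − 32) × 5/9 = 455.56 °C = 728.71 K.
η_rev = 1 − T_C/T_H = 1 − 314.00/728.71 = 0.5691.
W = η·Q_H = 0.5691 × 203 = 116 kJ.

W ≈ 116 kJ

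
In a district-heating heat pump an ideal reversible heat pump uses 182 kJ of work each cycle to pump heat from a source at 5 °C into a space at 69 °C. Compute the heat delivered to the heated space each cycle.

T_H = 69 °C → 69 + 273.15 = 342.15 K.
T_C = 5 °C → 5 + 273.15 = 278.15 K.
The Carnot heat-pump COP is COP_HP = T_H/(T_H − T_C) = 342.15/64.00 = 5.3461.
Q_H = COP_HP · W = 5.3461 × 182 = 973 kJ.

Q_H ≈ 973 kJ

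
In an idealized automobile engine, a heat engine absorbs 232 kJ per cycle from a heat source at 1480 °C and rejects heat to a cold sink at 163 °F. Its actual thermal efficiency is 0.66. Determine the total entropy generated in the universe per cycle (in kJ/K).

T_H = 1480 °C → 1480 + 273.15 = 1753.15 K.
T_C = 163 °F → (163 − 32) × 5/9 = 72.78 °C = 345.93 K.
W = η·Q_H = 0.66 × 232 = 153.1 kJ, so Q_C = Q_H − W = 78.88 kJ.
Entropy balance on the reservoirs: −Q_H/T_H = -0.1323 kJ/K, +Q_C/T_C = 0.2280 kJ/K.
ΔS_univ = −Q_H/T_H + Q_C/T_C = 0.0957 kJ/K (> 0, since η = 0.66 < η_Carnot = 0.803).

ΔS_univ ≈ 0.0957 kJ/K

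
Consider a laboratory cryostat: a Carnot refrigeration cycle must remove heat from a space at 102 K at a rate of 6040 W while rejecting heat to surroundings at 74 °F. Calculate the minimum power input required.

Ẇ_in ≈ 11500 W

T_H = 74 °F → (74 − 32) × 5/9 = 23.33 °C = 296.48 K.
The reversible coefficient of performance is COP_R = T_C/(T_H − T_C) = 102.00/194.48 = 0.5245.
W = Q_C/COP_R = 6040/0.5245 = 11500 W.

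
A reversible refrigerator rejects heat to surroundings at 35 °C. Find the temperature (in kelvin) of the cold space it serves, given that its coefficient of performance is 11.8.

T_H = 35 °C → 35 + 273.15 = 308.15 K.
COP_R = T_C/(T_H − T_C) ⇒ T_C = T_H·COP_R/(1 + COP_R) = 308.15 × 11.8/(1 + 11.8) = 284.1 K.

T_C ≈ 284.1 K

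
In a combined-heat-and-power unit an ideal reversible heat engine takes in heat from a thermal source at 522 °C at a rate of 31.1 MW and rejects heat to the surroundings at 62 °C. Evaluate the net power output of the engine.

T_H = 522 °C → 522 + 273.15 = 795.15 K.
T_C = 62 °C → 62 + 273.15 = 335.15 K.
Carnot efficiency: η = 1 − T_C/T_H = 1 − 335.15/795.15 = 0.5785.
W = η·Q_H = 0.5785 × 31.1 = 18.0 MW.

Ẇ ≈ 18.0 MW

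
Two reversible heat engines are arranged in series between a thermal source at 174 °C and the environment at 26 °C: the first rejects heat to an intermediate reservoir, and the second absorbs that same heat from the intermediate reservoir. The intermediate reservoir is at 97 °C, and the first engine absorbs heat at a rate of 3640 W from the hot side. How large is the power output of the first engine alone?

Ẇ₁ ≈ 627 W

T_H = 174 °C → 174 + 273.15 = 447.15 K.
T_C = 26 °C → 26 + 273.15 = 299.15 K.
T_m = 97 °C → 97 + 273.15 = 370.15 K.
First-stage efficiency η₁ = 1 − T_m/T_H = 1 − 370.15/447.15 = 0.1722.
W₁ = η₁·Q_H = 0.1722 × 3640 = 627 W.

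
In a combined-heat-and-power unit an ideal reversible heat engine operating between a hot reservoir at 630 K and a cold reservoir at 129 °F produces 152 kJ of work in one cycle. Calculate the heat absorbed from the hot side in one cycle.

T_C = 129 °F → (129 − 32) × 5/9 = 53.89 °C = 327.04 K.
Carnot efficiency: η = 1 − T_C/T_H = 1 − 327.04/630.00 = 0.4809.
Q_H = W/η = 152/0.4809 = 316.1 kJ.

Q_H ≈ 316.1 kJ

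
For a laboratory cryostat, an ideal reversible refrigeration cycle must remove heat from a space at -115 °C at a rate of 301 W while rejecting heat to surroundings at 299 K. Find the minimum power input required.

Ẇ_in ≈ 268.1 W

T_C = -115 °C → -115 + 273.15 = 158.15 K.
For a reversible refrigerator, COP_R = T_C/(T_H − T_C) = 158.15/140.85 = 1.1228.
W = Q_C/COP_R = 301/1.1228 = 268.1 W.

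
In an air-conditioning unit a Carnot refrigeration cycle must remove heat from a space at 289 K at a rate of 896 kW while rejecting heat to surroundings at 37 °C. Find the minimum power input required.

Ẇ_in ≈ 65.6 kW

T_H = 37 °C → 37 + 273.15 = 310.15 K.
COP_R = T_C/(T_H − T_C) = 289.00/21.15 = 13.6643.
W = Q_C/COP_R = 896/13.6643 = 65.6 kW.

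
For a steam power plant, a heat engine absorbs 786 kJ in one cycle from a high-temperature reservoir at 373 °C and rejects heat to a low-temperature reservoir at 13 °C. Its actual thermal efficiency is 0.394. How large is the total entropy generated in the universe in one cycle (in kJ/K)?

T_H = 373 °C → 373 + 273.15 = 646.15 K.
T_C = 13 °C → 13 + 273.15 = 286.15 K.
W = η·Q_H = 0.394 × 786 = 309.7 kJ, so Q_C = Q_H − W = 476.3 kJ.
The hot reservoir loses entropy Q_H/T_H = 786/646.15 = 1.216 kJ/K; the cold reservoir gains Q_C/T_C = 476.3/286.15 = 1.665 kJ/K.
ΔS_univ = −Q_H/T_H + Q_C/T_C = 0.4481 kJ/K (> 0, since η = 0.394 < η_Carnot = 0.557).

ΔS_univ ≈ 0.4481 kJ/K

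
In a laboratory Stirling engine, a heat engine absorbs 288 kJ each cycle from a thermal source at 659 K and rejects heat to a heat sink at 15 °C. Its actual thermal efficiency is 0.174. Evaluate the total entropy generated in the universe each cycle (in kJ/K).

ΔS_univ ≈ 0.389 kJ/K

T_C = 15 °C → 15 + 273.15 = 288.15 K.
W = η·Q_H = 0.174 × 288 = 50.11 kJ, so Q_C = Q_H − W = 237.9 kJ.
Entropy balance on the reservoirs: −Q_H/T_H = -0.4370 kJ/K, +Q_C/T_C = 0.8256 kJ/K.
ΔS_univ = −Q_H/T_H + Q_C/T_C = 0.389 kJ/K (> 0, since η = 0.174 < η_Carnot = 0.563).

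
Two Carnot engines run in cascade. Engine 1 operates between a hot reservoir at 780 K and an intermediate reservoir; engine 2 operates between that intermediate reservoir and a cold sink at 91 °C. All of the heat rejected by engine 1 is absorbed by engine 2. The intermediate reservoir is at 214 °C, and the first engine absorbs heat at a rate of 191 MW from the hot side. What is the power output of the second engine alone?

Ẇ₂ ≈ 30.12 MW

T_C = 91 °C → 91 + 273.15 = 364.15 K.
T_m = 214 °C → 214 + 273.15 = 487.15 K.
Heat entering the second stage: Q_m = Q_H·(T_m/T_H) = 191 × 487.15/780.00 = 119.3 MW.
Second-stage efficiency η₂ = 1 − T_C/T_m = 1 − 364.15/487.15 = 0.2525, so W₂ = η₂·Q_m = 30.12 MW.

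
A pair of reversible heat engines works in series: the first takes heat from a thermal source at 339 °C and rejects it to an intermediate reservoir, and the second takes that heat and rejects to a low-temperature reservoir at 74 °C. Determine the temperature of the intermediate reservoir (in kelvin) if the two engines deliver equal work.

T_H = 339 °C → 339 + 273.15 = 612.15 K.
T_C = 74 °C → 74 + 273.15 = 347.15 K.
For reversible stages Q_m = Q_H·(T_m/T_H). Setting W₁ = Q_H(1 − T_m/T_H) equal to W₂ = Q_m(1 − T_C/T_m) = Q_H·(T_m − T_C)/T_H gives T_H − T_m = T_m − T_C, so T_m = (T_H + T_C)/2 = (612.15 + 347.15)/2 = 480 K.

T_m ≈ 480 K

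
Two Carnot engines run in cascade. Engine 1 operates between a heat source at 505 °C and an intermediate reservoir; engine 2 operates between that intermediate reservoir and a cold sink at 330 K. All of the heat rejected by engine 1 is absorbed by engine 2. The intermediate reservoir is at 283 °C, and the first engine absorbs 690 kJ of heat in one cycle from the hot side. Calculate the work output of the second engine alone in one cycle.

W₂ ≈ 200.5 kJ

T_H = 505 °C → 505 + 273.15 = 778.15 K.
T_m = 283 °C → 283 + 273.15 = 556.15 K.
Heat entering the second stage: Q_m = Q_H·(T_m/T_H) = 690 × 556.15/778.15 = 493.1 kJ.
Second-stage efficiency η₂ = 1 − T_C/T_m = 1 − 330.00/556.15 = 0.4066, so W₂ = η₂·Q_m = 200.5 kJ.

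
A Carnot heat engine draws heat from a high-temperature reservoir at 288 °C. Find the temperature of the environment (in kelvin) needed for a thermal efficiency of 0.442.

T_C ≈ 313.1 K

T_H = 288 °C → 288 + 273.15 = 561.15 K.
From η = 1 − T_C/T_H, T_C = T_H·(1 − η) = 561.15 × (1 − 0.442) = 313.1 K.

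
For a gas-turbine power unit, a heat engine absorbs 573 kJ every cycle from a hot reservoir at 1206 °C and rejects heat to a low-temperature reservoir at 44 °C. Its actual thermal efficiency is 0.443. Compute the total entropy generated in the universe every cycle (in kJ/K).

ΔS_univ ≈ 0.6190 kJ/K

T_H = 1206 °C → 1206 + 273.15 = 1479.15 K.
T_C = 44 °C → 44 + 273.15 = 317.15 K.
W = η·Q_H = 0.443 × 573 = 253.8 kJ, so Q_C = Q_H − W = 319.2 kJ.
The hot reservoir loses entropy Q_H/T_H = 573/1479.15 = 0.3874 kJ/K; the cold reservoir gains Q_C/T_C = 319.2/317.15 = 1.006 kJ/K.
ΔS_univ = −Q_H/T_H + Q_C/T_C = 0.6190 kJ/K (> 0, since η = 0.443 < η_Carnot = 0.786).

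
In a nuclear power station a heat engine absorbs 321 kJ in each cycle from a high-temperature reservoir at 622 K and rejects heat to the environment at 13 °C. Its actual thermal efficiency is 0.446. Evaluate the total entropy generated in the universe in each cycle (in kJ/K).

T_C = 13 °C → 13 + 273.15 = 286.15 K.
W = η·Q_H = 0.446 × 321 = 143.2 kJ, so Q_C = Q_H − W = 177.8 kJ.
Reservoir entropy changes: ΔS_H = −Q_H/T_H = −321/622.00 = -0.5161 kJ/K and ΔS_C = +Q_C/T_C = 177.8/286.15 = 0.6215 kJ/K.
ΔS_univ = −Q_H/T_H + Q_C/T_C = 0.1054 kJ/K (> 0, since η = 0.446 < η_Carnot = 0.540).

ΔS_univ ≈ 0.1054 kJ/K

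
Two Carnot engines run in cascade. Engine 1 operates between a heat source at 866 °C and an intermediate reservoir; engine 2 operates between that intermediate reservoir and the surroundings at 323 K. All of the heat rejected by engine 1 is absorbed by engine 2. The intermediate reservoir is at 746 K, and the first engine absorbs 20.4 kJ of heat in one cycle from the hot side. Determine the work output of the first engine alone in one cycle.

T_H = 866 °C → 866 + 273.15 = 1139.15 K.
First-stage efficiency η₁ = 1 − T_m/T_H = 1 − 746.00/1139.15 = 0.3451.
W₁ = η₁·Q_H = 0.3451 × 20.4 = 7.04 kJ.

W₁ ≈ 7.04 kJ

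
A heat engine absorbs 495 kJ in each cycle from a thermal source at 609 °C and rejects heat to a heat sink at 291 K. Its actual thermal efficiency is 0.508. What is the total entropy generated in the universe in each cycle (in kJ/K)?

ΔS_univ ≈ 0.2758 kJ/K

T_H = 609 °C → 609 + 273.15 = 882.15 K.
W = η·Q_H = 0.508 × 495 = 251.5 kJ, so Q_C = Q_H − W = 243.5 kJ.
Entropy balance on the reservoirs: −Q_H/T_H = -0.5611 kJ/K, +Q_C/T_C = 0.8369 kJ/K.
ΔS_univ = −Q_H/T_H + Q_C/T_C = 0.2758 kJ/K (> 0, since η = 0.508 < η_Carnot = 0.670).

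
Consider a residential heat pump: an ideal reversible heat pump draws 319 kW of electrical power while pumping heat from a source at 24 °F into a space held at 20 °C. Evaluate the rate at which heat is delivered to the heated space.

T_H = 20 °C → 20 + 273.15 = 293.15 K.
T_C = 24 °F → (24 − 32) × 5/9 = -4.44 °C = 268.71 K.
COP_HP = T_H/(T_H − T_C) = 293.15/24.44 = 11.9925.
Q_H = COP_HP · W = 11.9925 × 319 = 3830 kW.

Q̇_H ≈ 3830 kW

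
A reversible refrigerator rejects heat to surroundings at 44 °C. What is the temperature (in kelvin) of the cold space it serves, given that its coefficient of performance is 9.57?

T_H = 44 °C → 44 + 273.15 = 317.15 K.
COP_R = T_C/(T_H − T_C) ⇒ T_C = T_H·COP_R/(1 + COP_R) = 317.15 × 9.57/(1 + 9.57) = 287.1 K.

T_C ≈ 287.1 K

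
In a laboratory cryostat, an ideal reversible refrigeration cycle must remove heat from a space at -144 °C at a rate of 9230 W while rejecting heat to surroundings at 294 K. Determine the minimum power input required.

Ẇ_in ≈ 11780 W

T_C = -144 °C → -144 + 273.15 = 129.15 K.
COP_R = T_C/(T_H − T_C) = 129.15/164.85 = 0.7834.
W = Q_C/COP_R = 9230/0.7834 = 11780 W.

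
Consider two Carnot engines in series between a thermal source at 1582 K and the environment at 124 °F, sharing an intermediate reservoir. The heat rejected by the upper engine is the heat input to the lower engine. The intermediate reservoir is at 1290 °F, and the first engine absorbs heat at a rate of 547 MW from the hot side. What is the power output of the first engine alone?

T_C = 124 °F → (124 − 32) × 5/9 = 51.11 °C = 324.26 K.
T_m = 1290 °F → (1290 − 32) × 5/9 = 698.89 °C = 972.04 K.
First-stage efficiency η₁ = 1 − T_m/T_H = 1 − 972.04/1582.00 = 0.3856.
W₁ = η₁·Q_H = 0.3856 × 547 = 210.9 MW.

Ẇ₁ ≈ 210.9 MW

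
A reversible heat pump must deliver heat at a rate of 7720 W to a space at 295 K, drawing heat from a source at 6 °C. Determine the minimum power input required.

T_C = 6 °C → 6 + 273.15 = 279.15 K.
For a reversible heat pump, COP_HP = T_H/(T_H − T_C) = 295.00/15.85 = 18.6120.
W = Q_H/COP_HP = 7720/18.6120 = 415 W.

Ẇ_in ≈ 415 W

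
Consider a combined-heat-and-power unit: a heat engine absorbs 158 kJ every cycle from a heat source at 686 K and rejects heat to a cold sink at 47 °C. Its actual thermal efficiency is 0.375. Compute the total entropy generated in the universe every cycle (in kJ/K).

ΔS_univ ≈ 0.0781 kJ/K

T_C = 47 °C → 47 + 273.15 = 320.15 K.
W = η·Q_H = 0.375 × 158 = 59.25 kJ, so Q_C = Q_H − W = 98.75 kJ.
Reservoir entropy changes: ΔS_H = −Q_H/T_H = −158/686.00 = -0.2303 kJ/K and ΔS_C = +Q_C/T_C = 98.75/320.15 = 0.3084 kJ/K.
ΔS_univ = −Q_H/T_H + Q_C/T_C = 0.0781 kJ/K (> 0, since η = 0.375 < η_Carnot = 0.533).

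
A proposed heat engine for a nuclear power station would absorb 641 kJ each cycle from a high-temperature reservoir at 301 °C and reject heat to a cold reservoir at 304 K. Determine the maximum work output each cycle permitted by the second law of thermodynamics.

W_max ≈ 301.6 kJ

T_H = 301 °C → 301 + 273.15 = 574.15 K.
By the Carnot theorem, η_max = 1 − T_C/T_H = 1 − 304.00/574.15 = 0.4705.
W_max = η_max · Q_H = 0.4705 × 641 = 301.6 kJ.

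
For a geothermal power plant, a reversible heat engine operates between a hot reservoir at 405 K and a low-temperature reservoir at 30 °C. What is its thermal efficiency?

η ≈ 0.2515

T_C = 30 °C → 30 + 273.15 = 303.15 K.
Since the cycle is reversible, η = 1 − T_C/T_H = 1 − 303.15/405.00 = 0.2515.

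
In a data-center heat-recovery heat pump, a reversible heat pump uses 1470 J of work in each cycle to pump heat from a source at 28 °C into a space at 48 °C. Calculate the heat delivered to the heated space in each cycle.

Q_H ≈ 23600 J

T_H = 48 °C → 48 + 273.15 = 321.15 K.
T_C = 28 °C → 28 + 273.15 = 301.15 K.
The Carnot heat-pump COP is COP_HP = T_H/(T_H − T_C) = 321.15/20.00 = 16.0575.
Q_H = COP_HP · W = 16.0575 × 1470 = 23600 J.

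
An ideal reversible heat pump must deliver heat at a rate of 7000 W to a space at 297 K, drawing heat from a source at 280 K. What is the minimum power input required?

The Carnot heat-pump COP is COP_HP = T_H/(T_H − T_C) = 297.00/17.00 = 17.4706.
W = Q_H/COP_HP = 7000/17.4706 = 400.7 W.

Ẇ_in ≈ 400.7 W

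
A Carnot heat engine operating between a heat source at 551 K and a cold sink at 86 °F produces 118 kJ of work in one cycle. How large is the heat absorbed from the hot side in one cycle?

T_C = 86 °F → (86 − 32) × 5/9 = 30.00 °C = 303.15 K.
η_rev = 1 − T_C/T_H = 1 − 303.15/551.00 = 0.4498.
Q_H = W/η = 118/0.4498 = 262 kJ.

Q_H ≈ 262 kJ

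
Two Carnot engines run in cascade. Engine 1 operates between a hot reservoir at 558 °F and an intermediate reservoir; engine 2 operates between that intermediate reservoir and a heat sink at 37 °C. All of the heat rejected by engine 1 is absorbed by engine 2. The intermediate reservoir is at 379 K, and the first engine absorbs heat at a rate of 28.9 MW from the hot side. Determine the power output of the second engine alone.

T_H = 558 °F → (558 − 32) × 5/9 = 292.22 °C = 565.37 K.
T_C = 37 °C → 37 + 273.15 = 310.15 K.
Heat entering the second stage: Q_m = Q_H·(T_m/T_H) = 28.9 × 379.00/565.37 = 19.4 MW.
Second-stage efficiency η₂ = 1 − T_C/T_m = 1 − 310.15/379.00 = 0.1817, so W₂ = η₂·Q_m = 3.52 MW.

Ẇ₂ ≈ 3.52 MW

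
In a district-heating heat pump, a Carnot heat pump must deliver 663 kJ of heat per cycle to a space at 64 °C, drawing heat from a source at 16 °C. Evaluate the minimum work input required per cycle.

W_in ≈ 94.4 kJ

T_H = 64 °C → 64 + 273.15 = 337.15 K.
T_C = 16 °C → 16 + 273.15 = 289.15 K.
Reversible heating COP: COP_HP = T_H/(T_H − T_C) = 337.15/48.00 = 7.0240.
W = Q_H/COP_HP = 663/7.0240 = 94.4 kJ.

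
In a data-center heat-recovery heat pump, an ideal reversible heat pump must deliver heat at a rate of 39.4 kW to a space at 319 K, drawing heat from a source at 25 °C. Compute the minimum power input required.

T_C = 25 °C → 25 + 273.15 = 298.15 K.
For a reversible heat pump, COP_HP = T_H/(T_H − T_C) = 319.00/20.85 = 15.2998.
W = Q_H/COP_HP = 39.4/15.2998 = 2.58 kW.

Ẇ_in ≈ 2.58 kW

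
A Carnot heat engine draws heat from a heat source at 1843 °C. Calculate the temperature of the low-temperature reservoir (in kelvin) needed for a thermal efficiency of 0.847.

T_H = 1843 °C → 1843 + 273.15 = 2116.15 K.
From η = 1 − T_C/T_H, T_C = T_H·(1 − η) = 2116.15 × (1 − 0.847) = 323.8 K.

T_C ≈ 323.8 K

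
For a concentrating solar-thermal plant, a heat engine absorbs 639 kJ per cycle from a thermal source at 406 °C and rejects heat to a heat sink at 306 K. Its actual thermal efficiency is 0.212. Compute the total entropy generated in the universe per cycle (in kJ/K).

T_H = 406 °C → 406 + 273.15 = 679.15 K.
W = η·Q_H = 0.212 × 639 = 135.5 kJ, so Q_C = Q_H − W = 503.5 kJ.
Reservoir entropy changes: ΔS_H = −Q_H/T_H = −639/679.15 = -0.9409 kJ/K and ΔS_C = +Q_C/T_C = 503.5/306.00 = 1.646 kJ/K.
ΔS_univ = −Q_H/T_H + Q_C/T_C = 0.705 kJ/K (> 0, since η = 0.212 < η_Carnot = 0.549).

ΔS_univ ≈ 0.705 kJ/K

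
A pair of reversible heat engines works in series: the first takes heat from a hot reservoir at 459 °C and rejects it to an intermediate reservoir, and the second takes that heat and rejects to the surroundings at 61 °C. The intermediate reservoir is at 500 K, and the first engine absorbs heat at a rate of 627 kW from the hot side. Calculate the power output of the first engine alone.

T_H = 459 °C → 459 + 273.15 = 732.15 K.
T_C = 61 °C → 61 + 273.15 = 334.15 K.
First-stage efficiency η₁ = 1 − T_m/T_H = 1 − 500.00/732.15 = 0.3171.
W₁ = η₁·Q_H = 0.3171 × 627 = 199 kW.

Ẇ₁ ≈ 199 kW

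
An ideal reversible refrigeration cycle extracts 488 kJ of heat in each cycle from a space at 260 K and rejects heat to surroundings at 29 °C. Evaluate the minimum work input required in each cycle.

W_in ≈ 79.1 kJ

T_H = 29 °C → 29 + 273.15 = 302.15 K.
For a reversible refrigerator, COP_R = T_C/(T_H − T_C) = 260.00/42.15 = 6.1684.
W = Q_C/COP_R = 488/6.1684 = 79.1 kJ.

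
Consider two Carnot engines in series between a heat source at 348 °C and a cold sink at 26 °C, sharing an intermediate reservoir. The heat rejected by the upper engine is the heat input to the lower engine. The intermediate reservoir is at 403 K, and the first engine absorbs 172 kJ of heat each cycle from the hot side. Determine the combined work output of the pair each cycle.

W_total ≈ 89.2 kJ

T_H = 348 °C → 348 + 273.15 = 621.15 K.
T_C = 26 °C → 26 + 273.15 = 299.15 K.
Two reversible stages in series are equivalent to a single Carnot engine between T_H and T_C, so η_total = 1 − T_C/T_H = 1 − 299.15/621.15 = 0.5184.
W_total = η_total · Q_H = 0.5184 × 172 = 89.2 kJ.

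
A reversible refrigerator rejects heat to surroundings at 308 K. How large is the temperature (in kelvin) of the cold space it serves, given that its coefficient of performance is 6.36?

T_C ≈ 266 K

COP_R = T_C/(T_H − T_C) ⇒ T_C = T_H·COP_R/(1 + COP_R) = 308.00 × 6.36/(1 + 6.36) = 266 K.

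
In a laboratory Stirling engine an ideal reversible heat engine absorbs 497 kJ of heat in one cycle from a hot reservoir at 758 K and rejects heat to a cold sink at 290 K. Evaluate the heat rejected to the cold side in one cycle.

Q_C ≈ 190 kJ

Carnot efficiency: η = 1 − T_C/T_H = 1 − 290.00/758.00 = 0.6174.
For a reversible cycle Q_C/Q_H = T_C/T_H, so Q_C = 497 × 290.00/758.00 = 190 kJ.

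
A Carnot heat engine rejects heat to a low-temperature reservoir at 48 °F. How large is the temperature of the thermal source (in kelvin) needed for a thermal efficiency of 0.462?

T_H ≈ 524.2 K

T_C = 48 °F → (48 − 32) × 5/9 = 8.89 °C = 282.04 K.
From η = 1 − T_C/T_H, solving for T_H gives T_H = T_C/(1 − η) = 282.04/(1 − 0.462) = 524.2 K.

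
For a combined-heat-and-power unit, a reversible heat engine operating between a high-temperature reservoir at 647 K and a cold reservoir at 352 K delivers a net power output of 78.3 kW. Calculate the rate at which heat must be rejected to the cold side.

Q̇_C ≈ 93.4 kW

η_rev = 1 − T_C/T_H = 1 − 352.00/647.00 = 0.4560.
Since Q_C/Q_H = T_C/T_H and Q_H = W/η, Q_C = W·T_C/(T_H − T_C) = 78.3 × 352.00/295.00 = 93.4 kW.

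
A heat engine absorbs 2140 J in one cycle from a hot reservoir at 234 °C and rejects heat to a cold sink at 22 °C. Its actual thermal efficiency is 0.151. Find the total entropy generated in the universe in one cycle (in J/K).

T_H = 234 °C → 234 + 273.15 = 507.15 K.
T_C = 22 °C → 22 + 273.15 = 295.15 K.
W = η·Q_H = 0.151 × 2140 = 323.1 J, so Q_C = Q_H − W = 1817 J.
Reservoir entropy changes: ΔS_H = −Q_H/T_H = −2140/507.15 = -4.220 J/K and ΔS_C = +Q_C/T_C = 1817/295.15 = 6.156 J/K.
ΔS_univ = −Q_H/T_H + Q_C/T_C = 1.936 J/K (> 0, since η = 0.151 < η_Carnot = 0.418).

ΔS_univ ≈ 1.936 J/K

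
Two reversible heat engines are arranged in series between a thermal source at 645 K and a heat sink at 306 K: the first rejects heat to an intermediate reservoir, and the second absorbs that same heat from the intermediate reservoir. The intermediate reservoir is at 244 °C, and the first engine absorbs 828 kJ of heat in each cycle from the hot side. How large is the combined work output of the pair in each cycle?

Two reversible stages in series are equivalent to a single Carnot engine between T_H and T_C, so η_total = 1 − T_C/T_H = 1 − 306.00/645.00 = 0.5256.
W_total = η_total · Q_H = 0.5256 × 828 = 435 kJ.

W_total ≈ 435 kJ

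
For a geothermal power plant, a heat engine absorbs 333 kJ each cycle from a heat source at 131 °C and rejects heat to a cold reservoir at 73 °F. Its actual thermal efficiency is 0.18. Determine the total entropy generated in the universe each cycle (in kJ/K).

T_H = 131 °C → 131 + 273.15 = 404.15 K.
T_C = 73 °F → (73 − 32) × 5/9 = 22.78 °C = 295.93 K.
W = η·Q_H = 0.18 × 333 = 59.94 kJ, so Q_C = Q_H − W = 273.1 kJ.
Entropy balance on the reservoirs: −Q_H/T_H = -0.8240 kJ/K, +Q_C/T_C = 0.9227 kJ/K.
ΔS_univ = −Q_H/T_H + Q_C/T_C = 0.09877 kJ/K (> 0, since η = 0.18 < η_Carnot = 0.268).

ΔS_univ ≈ 0.09877 kJ/K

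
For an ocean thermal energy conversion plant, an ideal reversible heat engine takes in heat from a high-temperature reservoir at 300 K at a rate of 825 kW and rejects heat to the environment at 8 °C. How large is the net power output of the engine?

Ẇ ≈ 51.8 kW

T_C = 8 °C → 8 + 273.15 = 281.15 K.
Carnot efficiency: η = 1 − T_C/T_H = 1 − 281.15/300.00 = 0.0628.
W = η·Q_H = 0.0628 × 825 = 51.8 kW.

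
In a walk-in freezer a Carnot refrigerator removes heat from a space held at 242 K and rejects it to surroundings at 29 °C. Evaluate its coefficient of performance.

COP_R ≈ 4.02

T_H = 29 °C → 29 + 273.15 = 302.15 K.
Carnot COP: COP_R = T_C/(T_H − T_C) = 242.00/(302.15 − 242.00) = 4.02.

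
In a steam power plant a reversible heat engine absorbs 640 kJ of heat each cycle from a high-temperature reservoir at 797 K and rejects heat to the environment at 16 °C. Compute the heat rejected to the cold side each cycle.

Q_C ≈ 232.2 kJ

T_C = 16 °C → 16 + 273.15 = 289.15 K.
Since the cycle is reversible, η = 1 − T_C/T_H = 1 − 289.15/797.00 = 0.6372.
For a reversible cycle Q_C/Q_H = T_C/T_H, so Q_C = 640 × 289.15/797.00 = 232.2 kJ.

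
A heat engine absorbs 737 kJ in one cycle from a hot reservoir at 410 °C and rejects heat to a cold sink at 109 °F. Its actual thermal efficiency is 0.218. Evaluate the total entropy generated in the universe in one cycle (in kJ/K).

ΔS_univ ≈ 0.7454 kJ/K

T_H = 410 °C → 410 + 273.15 = 683.15 K.
T_C = 109 °F → (109 − 32) × 5/9 = 42.78 °C = 315.93 K.
W = η·Q_H = 0.218 × 737 = 160.7 kJ, so Q_C = Q_H − W = 576.3 kJ.
Entropy balance on the reservoirs: −Q_H/T_H = -1.079 kJ/K, +Q_C/T_C = 1.824 kJ/K.
ΔS_univ = −Q_H/T_H + Q_C/T_C = 0.7454 kJ/K (> 0, since η = 0.218 < η_Carnot = 0.538).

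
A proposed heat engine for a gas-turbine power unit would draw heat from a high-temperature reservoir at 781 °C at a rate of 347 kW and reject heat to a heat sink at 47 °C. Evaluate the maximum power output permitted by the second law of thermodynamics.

T_H = 781 °C → 781 + 273.15 = 1054.15 K.
T_C = 47 °C → 47 + 273.15 = 320.15 K.
The upper bound on efficiency is η_max = 1 − T_C/T_H = 1 − 320.15/1054.15 = 0.6963.
W_max = η_max · Q_H = 0.6963 × 347 = 242 kW.

Ẇ_max ≈ 242 kW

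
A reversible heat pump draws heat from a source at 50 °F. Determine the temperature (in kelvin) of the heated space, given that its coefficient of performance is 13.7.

T_H ≈ 305 K

T_C = 50 °F → (50 − 32) × 5/9 = 10.00 °C = 283.15 K.
COP_HP = T_H/(T_H − T_C) ⇒ T_H = T_C·COP_HP/(COP_HP − 1) = 283.15 × 13.7/(13.7 − 1) = 305 K.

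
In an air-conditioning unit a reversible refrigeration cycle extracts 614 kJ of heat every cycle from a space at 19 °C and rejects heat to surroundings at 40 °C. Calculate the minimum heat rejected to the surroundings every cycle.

T_H = 40 °C → 40 + 273.15 = 313.15 K.
T_C = 19 °C → 19 + 273.15 = 292.15 K.
For a reversible cycle Q_H/Q_C = T_H/T_C, so Q_H = Q_C·T_H/T_C = 614 × 313.15/292.15 = 658 kJ.

Q_H ≈ 658 kJ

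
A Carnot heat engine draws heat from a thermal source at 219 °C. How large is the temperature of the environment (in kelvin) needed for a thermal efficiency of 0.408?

T_H = 219 °C → 219 + 273.15 = 492.15 K.
From η = 1 − T_C/T_H, T_C = T_H·(1 − η) = 492.15 × (1 − 0.408) = 291 K.

T_C ≈ 291 K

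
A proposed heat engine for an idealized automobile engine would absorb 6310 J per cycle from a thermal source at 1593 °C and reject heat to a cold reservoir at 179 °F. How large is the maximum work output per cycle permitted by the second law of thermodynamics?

W_max ≈ 5110 J

T_H = 1593 °C → 1593 + 273.15 = 1866.15 K.
T_C = 179 °F → (179 − 32) × 5/9 = 81.67 °C = 354.82 K.
By the Carnot theorem, η_max = 1 − T_C/T_H = 1 − 354.82/1866.15 = 0.8099.
W_max = η_max · Q_H = 0.8099 × 6310 = 5110 J.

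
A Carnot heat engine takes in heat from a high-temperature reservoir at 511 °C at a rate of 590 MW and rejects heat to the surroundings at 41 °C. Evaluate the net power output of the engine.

Ẇ ≈ 354 MW

T_H = 511 °C → 511 + 273.15 = 784.15 K.
T_C = 41 °C → 41 + 273.15 = 314.15 K.
Since the cycle is reversible, η = 1 − T_C/T_H = 1 − 314.15/784.15 = 0.5994.
W = η·Q_H = 0.5994 × 590 = 354 MW.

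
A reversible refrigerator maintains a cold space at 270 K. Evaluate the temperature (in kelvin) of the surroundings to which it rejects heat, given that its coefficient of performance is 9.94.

COP_R = T_C/(T_H − T_C) ⇒ T_H = T_C·(1 + 1/COP_R) = 270.00 × (1 + 1/9.94) = 297 K.

T_H ≈ 297 K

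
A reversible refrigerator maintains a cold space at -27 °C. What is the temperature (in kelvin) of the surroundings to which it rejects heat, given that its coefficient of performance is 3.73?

T_C = -27 °C → -27 + 273.15 = 246.15 K.
COP_R = T_C/(T_H − T_C) ⇒ T_H = T_C·(1 + 1/COP_R) = 246.15 × (1 + 1/3.73) = 312 K.

T_H ≈ 312 K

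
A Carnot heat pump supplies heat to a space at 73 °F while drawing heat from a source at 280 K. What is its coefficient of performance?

T_H = 73 °F → (73 − 32) × 5/9 = 22.78 °C = 295.93 K.
COP_HP = T_H/(T_H − T_C) = 295.93/(295.93 − 280.00) = 18.6.

COP_HP ≈ 18.6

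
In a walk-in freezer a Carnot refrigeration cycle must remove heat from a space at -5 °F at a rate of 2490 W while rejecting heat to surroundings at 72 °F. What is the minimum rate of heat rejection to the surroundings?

Q̇_H ≈ 2910 W

T_H = 72 °F → (72 − 32) × 5/9 = 22.22 °C = 295.37 K.
T_C = -5 °F → (-5 − 32) × 5/9 = -20.56 °C = 252.59 K.
For a reversible cycle Q_H/Q_C = T_H/T_C, so Q_H = Q_C·T_H/T_C = 2490 × 295.37/252.59 = 2910 W.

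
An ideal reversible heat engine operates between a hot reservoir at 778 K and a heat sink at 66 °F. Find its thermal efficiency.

η ≈ 0.6246

T_C = 66 °F → (66 − 32) × 5/9 = 18.89 °C = 292.04 K.
η_rev = 1 − T_C/T_H = 1 − 292.04/778.00 = 0.6246.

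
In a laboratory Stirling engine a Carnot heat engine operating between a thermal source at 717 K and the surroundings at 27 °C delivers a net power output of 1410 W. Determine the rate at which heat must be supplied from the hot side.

Q̇_H ≈ 2430 W

T_C = 27 °C → 27 + 273.15 = 300.15 K.
η_rev = 1 − T_C/T_H = 1 − 300.15/717.00 = 0.5814.
Q_H = W/η = 1410/0.5814 = 2430 W.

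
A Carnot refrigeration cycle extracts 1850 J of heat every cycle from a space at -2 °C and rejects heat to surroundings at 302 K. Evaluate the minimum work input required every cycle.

T_C = -2 °C → -2 + 273.15 = 271.15 K.
COP_R = T_C/(T_H − T_C) = 271.15/30.85 = 8.7893.
W = Q_C/COP_R = 1850/8.7893 = 210.5 J.

W_in ≈ 210.5 J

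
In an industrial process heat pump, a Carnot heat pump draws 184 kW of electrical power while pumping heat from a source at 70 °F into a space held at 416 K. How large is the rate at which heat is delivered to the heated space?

Q̇_H ≈ 629 kW

T_C = 70 °F → (70 − 32) × 5/9 = 21.11 °C = 294.26 K.
Reversible heating COP: COP_HP = T_H/(T_H − T_C) = 416.00/121.74 = 3.4171.
Q_H = COP_HP · W = 3.4171 × 184 = 629 kW.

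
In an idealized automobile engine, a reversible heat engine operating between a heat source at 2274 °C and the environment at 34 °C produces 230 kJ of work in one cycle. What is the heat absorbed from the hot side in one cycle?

Q_H ≈ 261.5 kJ

T_H = 2274 °C → 2274 + 273.15 = 2547.15 K.
T_C = 34 °C → 34 + 273.15 = 307.15 K.
For a reversible engine, η = 1 − T_C/T_H = 1 − 307.15/2547.15 = 0.8794.
Q_H = W/η = 230/0.8794 = 261.5 kJ.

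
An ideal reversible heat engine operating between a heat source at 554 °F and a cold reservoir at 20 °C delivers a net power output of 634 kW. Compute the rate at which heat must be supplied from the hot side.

T_H = 554 °F → (554 − 32) × 5/9 = 290.00 °C = 563.15 K.
T_C = 20 °C → 20 + 273.15 = 293.15 K.
Since the cycle is reversible, η = 1 − T_C/T_H = 1 − 293.15/563.15 = 0.4794.
Q_H = W/η = 634/0.4794 = 1322 kW.

Q̇_H ≈ 1322 kW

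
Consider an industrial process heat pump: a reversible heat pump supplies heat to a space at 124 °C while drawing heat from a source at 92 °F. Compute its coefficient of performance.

T_H = 124 °C → 124 + 273.15 = 397.15 K.
T_C = 92 °F → (92 − 32) × 5/9 = 33.33 °C = 306.48 K.
The Carnot heat-pump COP is COP_HP = T_H/(T_H − T_C) = 397.15/(397.15 − 306.48) = 4.38.

COP_HP ≈ 4.38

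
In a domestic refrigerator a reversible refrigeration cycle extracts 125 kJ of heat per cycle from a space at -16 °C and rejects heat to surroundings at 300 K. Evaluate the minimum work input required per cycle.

T_C = -16 °C → -16 + 273.15 = 257.15 K.
For a reversible refrigerator, COP_R = T_C/(T_H − T_C) = 257.15/42.85 = 6.0012.
W = Q_C/COP_R = 125/6.0012 = 20.8 kJ.

W_in ≈ 20.8 kJ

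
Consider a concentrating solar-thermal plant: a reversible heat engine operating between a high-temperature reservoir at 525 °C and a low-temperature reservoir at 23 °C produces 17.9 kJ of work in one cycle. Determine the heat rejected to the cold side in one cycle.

Q_C ≈ 10.6 kJ

T_H = 525 °C → 525 + 273.15 = 798.15 K.
T_C = 23 °C → 23 + 273.15 = 296.15 K.
For a reversible engine, η = 1 − T_C/T_H = 1 − 296.15/798.15 = 0.6290.
Since Q_C/Q_H = T_C/T_H and Q_H = W/η, Q_C = W·T_C/(T_H − T_C) = 17.9 × 296.15/502.00 = 10.6 kJ.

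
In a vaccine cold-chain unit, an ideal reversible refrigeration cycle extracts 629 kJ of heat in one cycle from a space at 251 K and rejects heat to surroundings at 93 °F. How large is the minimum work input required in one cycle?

W_in ≈ 140 kJ

T_H = 93 °F → (93 − 32) × 5/9 = 33.89 °C = 307.04 K.
Carnot COP: COP_R = T_C/(T_H − T_C) = 251.00/56.04 = 4.4790.
W = Q_C/COP_R = 629/4.4790 = 140 kJ.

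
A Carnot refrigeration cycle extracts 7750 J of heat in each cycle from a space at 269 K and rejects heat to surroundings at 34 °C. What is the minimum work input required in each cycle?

W_in ≈ 1100 J

T_H = 34 °C → 34 + 273.15 = 307.15 K.
COP_R = T_C/(T_H − T_C) = 269.00/38.15 = 7.0511.
W = Q_C/COP_R = 7750/7.0511 = 1100 J.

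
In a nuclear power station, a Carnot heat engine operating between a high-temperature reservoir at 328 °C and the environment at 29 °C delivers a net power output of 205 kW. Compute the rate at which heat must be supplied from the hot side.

Q̇_H ≈ 412 kW

T_H = 328 °C → 328 + 273.15 = 601.15 K.
T_C = 29 °C → 29 + 273.15 = 302.15 K.
Carnot efficiency: η = 1 − T_C/T_H = 1 − 302.15/601.15 = 0.4974.
Q_H = W/η = 205/0.4974 = 412 kW.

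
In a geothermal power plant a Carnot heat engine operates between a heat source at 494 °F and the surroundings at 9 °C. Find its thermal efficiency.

T_H = 494 °F → (494 − 32) × 5/9 = 256.67 °C = 529.82 K.
T_C = 9 °C → 9 + 273.15 = 282.15 K.
For a reversible engine, η = 1 − T_C/T_H = 1 − 282.15/529.82 = 0.467.

η ≈ 0.467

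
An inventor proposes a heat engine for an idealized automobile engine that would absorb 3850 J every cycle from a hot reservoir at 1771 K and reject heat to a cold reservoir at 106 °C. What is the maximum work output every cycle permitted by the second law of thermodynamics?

W_max ≈ 3030 J

T_C = 106 °C → 106 + 273.15 = 379.15 K.
No engine can exceed the Carnot limit: η_max = 1 − T_C/T_H = 1 − 379.15/1771.00 = 0.7859.
W_max = η_max · Q_H = 0.7859 × 3850 = 3030 J.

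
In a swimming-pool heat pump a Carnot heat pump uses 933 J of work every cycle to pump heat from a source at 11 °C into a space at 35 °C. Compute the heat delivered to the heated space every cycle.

Q_H ≈ 11980 J

T_H = 35 °C → 35 + 273.15 = 308.15 K.
T_C = 11 °C → 11 + 273.15 = 284.15 K.
The Carnot heat-pump COP is COP_HP = T_H/(T_H − T_C) = 308.15/24.00 = 12.8396.
Q_H = COP_HP · W = 12.8396 × 933 = 11980 J.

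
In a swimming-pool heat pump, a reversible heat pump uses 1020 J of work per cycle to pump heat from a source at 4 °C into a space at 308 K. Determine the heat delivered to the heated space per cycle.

Q_H ≈ 10200 J

T_C = 4 °C → 4 + 273.15 = 277.15 K.
The Carnot heat-pump COP is COP_HP = T_H/(T_H − T_C) = 308.00/30.85 = 9.9838.
Q_H = COP_HP · W = 9.9838 × 1020 = 10200 J.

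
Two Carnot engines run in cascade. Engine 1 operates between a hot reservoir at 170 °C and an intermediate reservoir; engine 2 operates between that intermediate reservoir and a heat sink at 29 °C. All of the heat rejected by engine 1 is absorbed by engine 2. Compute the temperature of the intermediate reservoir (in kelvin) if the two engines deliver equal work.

T_m ≈ 373 K

T_H = 170 °C → 170 + 273.15 = 443.15 K.
T_C = 29 °C → 29 + 273.15 = 302.15 K.
For reversible stages Q_m = Q_H·(T_m/T_H). Setting W₁ = Q_H(1 − T_m/T_H) equal to W₂ = Q_m(1 − T_C/T_m) = Q_H·(T_m − T_C)/T_H gives T_H − T_m = T_m − T_C, so T_m = (T_H + T_C)/2 = (443.15 + 302.15)/2 = 373 K.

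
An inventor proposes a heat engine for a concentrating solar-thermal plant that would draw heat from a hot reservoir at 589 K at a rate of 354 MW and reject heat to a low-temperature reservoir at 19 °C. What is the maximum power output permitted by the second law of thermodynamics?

Ẇ_max ≈ 178 MW

T_C = 19 °C → 19 + 273.15 = 292.15 K.
The upper bound on efficiency is η_max = 1 − T_C/T_H = 1 − 292.15/589.00 = 0.5040.
W_max = η_max · Q_H = 0.5040 × 354 = 178 MW.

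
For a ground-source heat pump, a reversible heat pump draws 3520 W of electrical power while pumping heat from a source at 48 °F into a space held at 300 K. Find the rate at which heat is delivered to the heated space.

Q̇_H ≈ 58800 W

T_C = 48 °F → (48 − 32) × 5/9 = 8.89 °C = 282.04 K.
The Carnot heat-pump COP is COP_HP = T_H/(T_H − T_C) = 300.00/17.96 = 16.7028.
Q_H = COP_HP · W = 16.7028 × 3520 = 58800 W.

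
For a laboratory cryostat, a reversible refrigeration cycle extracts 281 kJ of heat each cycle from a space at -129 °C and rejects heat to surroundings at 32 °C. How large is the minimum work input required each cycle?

T_H = 32 °C → 32 + 273.15 = 305.15 K.
T_C = -129 °C → -129 + 273.15 = 144.15 K.
For a reversible refrigerator, COP_R = T_C/(T_H − T_C) = 144.15/161.00 = 0.8953.
W = Q_C/COP_R = 281/0.8953 = 314 kJ.

W_in ≈ 314 kJ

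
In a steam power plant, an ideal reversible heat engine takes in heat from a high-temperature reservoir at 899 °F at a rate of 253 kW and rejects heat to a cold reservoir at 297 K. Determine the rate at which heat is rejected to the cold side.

T_H = 899 °F → (899 − 32) × 5/9 = 481.67 °C = 754.82 K.
Carnot efficiency: η = 1 − T_C/T_H = 1 − 297.00/754.82 = 0.6065.
For a reversible cycle Q_C/Q_H = T_C/T_H, so Q_C = 253 × 297.00/754.82 = 99.55 kW.

Q̇_C ≈ 99.55 kW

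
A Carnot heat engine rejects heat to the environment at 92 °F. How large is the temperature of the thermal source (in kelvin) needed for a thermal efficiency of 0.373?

T_C = 92 °F → (92 − 32) × 5/9 = 33.33 °C = 306.48 K.
From η = 1 − T_C/T_H, solving for T_H gives T_H = T_C/(1 − η) = 306.48/(1 − 0.373) = 489 K.

T_H ≈ 489 K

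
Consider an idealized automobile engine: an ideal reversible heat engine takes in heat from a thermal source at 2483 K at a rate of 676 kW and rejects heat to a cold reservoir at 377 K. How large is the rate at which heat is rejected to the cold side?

Q̇_C ≈ 103 kW

The Carnot efficiency is η = 1 − T_C/T_H = 1 − 377.00/2483.00 = 0.8482.
For a reversible cycle Q_C/Q_H = T_C/T_H, so Q_C = 676 × 377.00/2483.00 = 103 kW.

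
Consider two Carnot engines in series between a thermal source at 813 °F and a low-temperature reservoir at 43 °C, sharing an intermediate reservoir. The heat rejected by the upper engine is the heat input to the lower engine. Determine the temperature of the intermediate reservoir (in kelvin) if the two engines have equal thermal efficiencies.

T_m ≈ 472.8 K

T_H = 813 °F → (813 − 32) × 5/9 = 433.89 °C = 707.04 K.
T_C = 43 °C → 43 + 273.15 = 316.15 K.
Equal efficiencies require 1 − T_m/T_H = 1 − T_C/T_m, i.e. T_m/T_H = T_C/T_m, so T_m = √(T_H·T_C) = √(707.04 × 316.15) = 472.8 K.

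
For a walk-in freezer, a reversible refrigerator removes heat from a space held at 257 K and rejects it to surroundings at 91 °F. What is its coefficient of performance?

T_H = 91 °F → (91 − 32) × 5/9 = 32.78 °C = 305.93 K.
Carnot COP: COP_R = T_C/(T_H − T_C) = 257.00/(305.93 − 257.00) = 5.25.

COP_R ≈ 5.25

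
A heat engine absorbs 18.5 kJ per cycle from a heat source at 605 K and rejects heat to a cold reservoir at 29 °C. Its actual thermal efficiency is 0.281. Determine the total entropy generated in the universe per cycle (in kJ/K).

T_C = 29 °C → 29 + 273.15 = 302.15 K.
W = η·Q_H = 0.281 × 18.5 = 5.199 kJ, so Q_C = Q_H − W = 13.30 kJ.
Reservoir entropy changes: ΔS_H = −Q_H/T_H = −18.5/605.00 = -0.03058 kJ/K and ΔS_C = +Q_C/T_C = 13.30/302.15 = 0.04402 kJ/K.
ΔS_univ = −Q_H/T_H + Q_C/T_C = 0.01344 kJ/K (> 0, since η = 0.281 < η_Carnot = 0.501).

ΔS_univ ≈ 0.01344 kJ/K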